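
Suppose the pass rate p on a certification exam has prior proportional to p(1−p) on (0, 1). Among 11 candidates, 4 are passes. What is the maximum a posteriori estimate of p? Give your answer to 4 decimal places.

The prior density ∝ p(1−p)^1 is the kernel of Beta(2, 2).
Data: 4 successes in 11 trials. The binomial likelihood contributes p^4(1−p)^7, so the posterior is Beta(2+4, 2+7) = Beta(6, 9).
For Beta(a, b) with a, b > 1 the mode is (a−1)/(a+b−2) = 5/13 ≈ 0.3846.

p̂_MAP = 0.3846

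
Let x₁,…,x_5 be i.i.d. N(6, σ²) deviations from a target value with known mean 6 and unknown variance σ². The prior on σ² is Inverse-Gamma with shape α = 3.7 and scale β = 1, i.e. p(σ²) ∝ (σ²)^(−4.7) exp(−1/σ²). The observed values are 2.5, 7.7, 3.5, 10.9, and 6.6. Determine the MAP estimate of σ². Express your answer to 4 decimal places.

Sum of squared deviations about the known mean: SS = (2.5−6)² + (7.7−6)² + (3.5−6)² + (10.9−6)² + (6.6−6)² = 45.76.
The Normal likelihood contributes (σ²)^(−n/2) exp(−SS/(2σ²)), so the posterior is Inverse-Gamma(α + n/2, β + SS/2) = Inverse-Gamma(6.2, 23.88).
The mode of Inverse-Gamma(a, b) is b/(a+1) = 23.88/7.2 ≈ 3.3167.

σ̂²_MAP = 3.3167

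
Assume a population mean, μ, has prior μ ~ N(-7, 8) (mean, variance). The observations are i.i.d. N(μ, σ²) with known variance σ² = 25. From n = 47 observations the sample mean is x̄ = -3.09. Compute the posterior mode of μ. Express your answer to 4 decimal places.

n = 47, x̄ = -3.09.
For a Normal prior and Normal likelihood with known variance, the posterior is Normal; its mode equals its mean, the precision-weighted average.
Prior precision 1/σ₀² = 1/8 = 0.125; data precision n/σ² = 47/25 = 1.88.
μ̂ = (0.125·(-7) + 1.88·(-3.09)) / (0.125 + 1.88) = (-6.6842)/2.005 = -33421/10025 ≈ -3.3338.

μ̂_MAP = -3.3338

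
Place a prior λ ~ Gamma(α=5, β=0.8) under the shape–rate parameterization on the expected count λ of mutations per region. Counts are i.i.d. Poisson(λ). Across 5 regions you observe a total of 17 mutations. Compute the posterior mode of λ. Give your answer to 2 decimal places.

Σxᵢ = 17, n = 5.
Posterior ∝ λ^4e^(−0.8λ) · λ^17e^(−5λ) = λ^21e^(−5.8λ), i.e. Gamma(shape=22, rate=5.8).
The mode of a Gamma(a, b) with a ≥ 1 (shape–rate) is (a−1)/b = 21/5.8 ≈ 3.62.

λ̂_MAP = 3.62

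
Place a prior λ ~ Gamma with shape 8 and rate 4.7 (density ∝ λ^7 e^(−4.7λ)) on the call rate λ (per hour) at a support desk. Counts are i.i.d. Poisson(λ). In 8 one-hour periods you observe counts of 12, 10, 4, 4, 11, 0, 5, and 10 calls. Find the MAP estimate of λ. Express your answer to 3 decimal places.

Σxᵢ = 12+10+4+4+11+0+5+10 = 56, with n = 8.
Posterior ∝ λ^7e^(−4.7λ) · λ^56e^(−8λ) = λ^63e^(−12.7λ), i.e. Gamma(shape=64, rate=12.7).
The mode of a Gamma(a, b) with a ≥ 1 (shape–rate) is (a−1)/b = 63/12.7 ≈ 4.961.

λ̂_MAP = 4.961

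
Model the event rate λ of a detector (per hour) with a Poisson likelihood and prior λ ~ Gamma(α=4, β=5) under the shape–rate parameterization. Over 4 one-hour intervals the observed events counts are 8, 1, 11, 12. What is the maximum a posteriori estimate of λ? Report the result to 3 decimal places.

λ̂_MAP = 3.889

Σxᵢ = 8+1+11+12 = 32, with n = 4.
Posterior ∝ λ^3e^(−5λ) · λ^32e^(−4λ) = λ^35e^(−9λ), i.e. Gamma(shape=36, rate=9).
The mode of a Gamma(a, b) with a ≥ 1 (shape–rate) is (a−1)/b = 35/9 ≈ 3.889.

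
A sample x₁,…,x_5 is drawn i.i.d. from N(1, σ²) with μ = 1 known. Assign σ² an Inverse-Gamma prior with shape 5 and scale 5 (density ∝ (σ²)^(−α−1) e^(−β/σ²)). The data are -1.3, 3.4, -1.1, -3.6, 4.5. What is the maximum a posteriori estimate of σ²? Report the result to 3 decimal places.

σ̂²_MAP = 3.463

Sum of squared deviations about the known mean: SS = (-1.3−1)² + (3.4−1)² + (-1.1−1)² + (-3.6−1)² + (4.5−1)² = 48.87.
The Normal likelihood contributes (σ²)^(−n/2) exp(−SS/(2σ²)), so the posterior is Inverse-Gamma(α + n/2, β + SS/2) = Inverse-Gamma(7.5, 29.435).
The mode of Inverse-Gamma(a, b) is b/(a+1) = 29.435/8.5 ≈ 3.463.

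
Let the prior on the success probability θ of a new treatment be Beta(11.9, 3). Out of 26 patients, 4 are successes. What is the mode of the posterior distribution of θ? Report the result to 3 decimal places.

θ̂_MAP = 0.383

Prior: Beta(11.9, 3).
Data: 4 successes in 26 trials. The binomial likelihood contributes θ^4(1−θ)^22, so the posterior is Beta(11.9+4, 3+22) = Beta(15.9, 25).
For Beta(a, b) with a, b > 1 the mode is (a−1)/(a+b−2) = 14.9/38.9 ≈ 0.383.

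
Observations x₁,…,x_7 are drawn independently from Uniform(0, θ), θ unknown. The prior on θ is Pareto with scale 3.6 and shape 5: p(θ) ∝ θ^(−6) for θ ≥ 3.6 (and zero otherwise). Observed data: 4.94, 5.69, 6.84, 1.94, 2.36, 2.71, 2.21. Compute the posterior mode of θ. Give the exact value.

θ̂_MAP = 6.84

The Uniform(0, θ) likelihood is θ^(−n) for θ ≥ max(xᵢ), zero otherwise. Here max(xᵢ) = 6.84.
Posterior ∝ θ^(−6) · θ^(−7) = θ^(−13) on θ ≥ max(3.6, 6.84) = 6.84.
This density is strictly decreasing in θ, so the posterior mode lies at the lower boundary of the support.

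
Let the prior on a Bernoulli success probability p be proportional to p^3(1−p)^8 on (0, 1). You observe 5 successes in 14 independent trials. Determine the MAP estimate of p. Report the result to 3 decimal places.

The prior density ∝ p^3(1−p)^8 is the kernel of Beta(4, 9).
Data: 5 successes in 14 trials. The binomial likelihood contributes p^5(1−p)^9, so the posterior is Beta(4+5, 9+9) = Beta(9, 18).
For Beta(a, b) with a, b > 1 the mode is (a−1)/(a+b−2) = 8/25 ≈ 0.320.

p̂_MAP = 0.320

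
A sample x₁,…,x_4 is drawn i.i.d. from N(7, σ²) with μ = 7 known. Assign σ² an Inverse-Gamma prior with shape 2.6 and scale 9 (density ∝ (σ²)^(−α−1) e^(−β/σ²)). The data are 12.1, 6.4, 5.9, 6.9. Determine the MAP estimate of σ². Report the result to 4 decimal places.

Sum of squared deviations about the known mean: SS = (12.1−7)² + (6.4−7)² + (5.9−7)² + (6.9−7)² = 27.59.
The Normal likelihood contributes (σ²)^(−n/2) exp(−SS/(2σ²)), so the posterior is Inverse-Gamma(α + n/2, β + SS/2) = Inverse-Gamma(4.6, 22.795).
The mode of Inverse-Gamma(a, b) is b/(a+1) = 22.795/5.6 ≈ 4.0705.

σ̂²_MAP = 4.0705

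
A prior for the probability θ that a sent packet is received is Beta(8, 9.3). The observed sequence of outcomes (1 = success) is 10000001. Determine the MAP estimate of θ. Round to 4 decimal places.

Prior: Beta(8, 9.3).
Data: 2 successes in 8 trials (from the sequence). The binomial likelihood contributes θ^2(1−θ)^6, so the posterior is Beta(8+2, 9.3+6) = Beta(10, 15.3).
For Beta(a, b) with a, b > 1 the mode is (a−1)/(a+b−2) = 9/23.3 ≈ 0.3863.

θ̂_MAP = 0.3863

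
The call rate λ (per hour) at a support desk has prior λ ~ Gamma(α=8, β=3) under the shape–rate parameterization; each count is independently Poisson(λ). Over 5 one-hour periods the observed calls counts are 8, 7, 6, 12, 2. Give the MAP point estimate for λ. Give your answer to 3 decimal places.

λ̂_MAP = 5.250

Σxᵢ = 8+7+6+12+2 = 35, with n = 5.
Posterior ∝ λ^7e^(−3λ) · λ^35e^(−5λ) = λ^42e^(−8λ), i.e. Gamma(shape=43, rate=8).
The mode of a Gamma(a, b) with a ≥ 1 (shape–rate) is (a−1)/b = 42/8 ≈ 5.250.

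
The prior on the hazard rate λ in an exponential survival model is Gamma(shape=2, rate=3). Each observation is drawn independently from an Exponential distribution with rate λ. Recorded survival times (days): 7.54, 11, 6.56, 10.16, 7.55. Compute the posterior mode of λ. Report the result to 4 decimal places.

The Exponential(rate=λ) likelihood is ∝ λ^n e^(−λΣtᵢ). Here n = 5 and Σtᵢ = 7.54 + 11 + 6.56 + 10.16 + 7.55 = 42.81.
Posterior ∝ λe^(−3λ) · λ^5e^(−42.81λ) = λ^6e^(−45.81λ), i.e. Gamma(7, 45.81).
Mode = (a−1)/b = 6/45.81 ≈ 0.1310.

λ̂_MAP = 0.1310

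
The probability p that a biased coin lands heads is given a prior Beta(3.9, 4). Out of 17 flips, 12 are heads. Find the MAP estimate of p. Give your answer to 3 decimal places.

Prior: Beta(3.9, 4).
Data: 12 successes in 17 trials. The binomial likelihood contributes p^12(1−p)^5, so the posterior is Beta(3.9+12, 4+5) = Beta(15.9, 9).
For Beta(a, b) with a, b > 1 the mode is (a−1)/(a+b−2) = 14.9/22.9 ≈ 0.651.

p̂_MAP = 0.651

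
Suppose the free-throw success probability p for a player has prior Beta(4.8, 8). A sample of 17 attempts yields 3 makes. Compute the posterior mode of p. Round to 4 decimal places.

p̂_MAP = 0.2446

Prior: Beta(4.8, 8).
Data: 3 successes in 17 trials. The binomial likelihood contributes p^3(1−p)^14, so the posterior is Beta(4.8+3, 8+14) = Beta(7.8, 22).
For Beta(a, b) with a, b > 1 the mode is (a−1)/(a+b−2) = 6.8/27.8 ≈ 0.2446.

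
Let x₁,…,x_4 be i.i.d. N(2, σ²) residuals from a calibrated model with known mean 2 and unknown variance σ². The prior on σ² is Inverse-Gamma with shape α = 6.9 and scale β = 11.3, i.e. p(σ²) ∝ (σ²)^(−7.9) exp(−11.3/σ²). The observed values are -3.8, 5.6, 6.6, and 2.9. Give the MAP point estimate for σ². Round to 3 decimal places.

σ̂²_MAP = 4.605

Sum of squared deviations about the known mean: SS = (-3.8−2)² + (5.6−2)² + (6.6−2)² + (2.9−2)² = 68.57.
The Normal likelihood contributes (σ²)^(−n/2) exp(−SS/(2σ²)), so the posterior is Inverse-Gamma(α + n/2, β + SS/2) = Inverse-Gamma(8.9, 45.585).
The mode of Inverse-Gamma(a, b) is b/(a+1) = 45.585/9.9 ≈ 4.605.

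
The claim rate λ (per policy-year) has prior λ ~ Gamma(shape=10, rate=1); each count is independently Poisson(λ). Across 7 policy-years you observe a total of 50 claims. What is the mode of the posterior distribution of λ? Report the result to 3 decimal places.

λ̂_MAP = 7.375

Σxᵢ = 50, n = 7.
Posterior ∝ λ^9e^(−1λ) · λ^50e^(−7λ) = λ^59e^(−8λ), i.e. Gamma(shape=60, rate=8).
The mode of a Gamma(a, b) with a ≥ 1 (shape–rate) is (a−1)/b = 59/8 ≈ 7.375.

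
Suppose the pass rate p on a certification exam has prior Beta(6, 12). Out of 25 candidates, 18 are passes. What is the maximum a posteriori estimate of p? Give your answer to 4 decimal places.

p̂_MAP = 0.5610

Prior: Beta(6, 12).
Data: 18 successes in 25 trials. The binomial likelihood contributes p^18(1−p)^7, so the posterior is Beta(6+18, 12+7) = Beta(24, 19).
For Beta(a, b) with a, b > 1 the mode is (a−1)/(a+b−2) = 23/41 ≈ 0.5610.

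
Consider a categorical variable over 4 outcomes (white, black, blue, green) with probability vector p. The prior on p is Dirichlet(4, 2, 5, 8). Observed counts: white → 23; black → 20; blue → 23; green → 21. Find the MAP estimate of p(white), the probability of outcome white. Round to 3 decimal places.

MAP estimate of p(white) = 0.255

The posterior is Dirichlet(αᵢ + nᵢ) = Dirichlet(27, 22, 28, 29).
For a Dirichlet(a₁,…,a_K) with all aᵢ > 1, the mode has j-th component (aⱼ − 1)/(Σaᵢ − K).
Here Σaᵢ = 106 and K = 4, so p(white) = (27 − 1)/(106 − 4) = 26/102 ≈ 0.255.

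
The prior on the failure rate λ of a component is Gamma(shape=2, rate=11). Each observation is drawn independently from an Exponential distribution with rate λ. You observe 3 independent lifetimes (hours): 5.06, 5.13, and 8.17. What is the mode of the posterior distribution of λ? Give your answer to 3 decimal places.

λ̂_MAP = 0.136

The Exponential(rate=λ) likelihood is ∝ λ^n e^(−λΣtᵢ). Here n = 3 and Σtᵢ = 5.06 + 5.13 + 8.17 = 18.36.
Posterior ∝ λe^(−11λ) · λ^3e^(−18.36λ) = λ^4e^(−29.36λ), i.e. Gamma(5, 29.36).
Mode = (a−1)/b = 4/29.36 ≈ 0.136.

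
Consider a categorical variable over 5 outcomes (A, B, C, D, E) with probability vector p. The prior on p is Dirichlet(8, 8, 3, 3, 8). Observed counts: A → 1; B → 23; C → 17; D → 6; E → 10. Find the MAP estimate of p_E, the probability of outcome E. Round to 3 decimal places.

The posterior is Dirichlet(αᵢ + nᵢ) = Dirichlet(9, 31, 20, 9, 18).
For a Dirichlet(a₁,…,a_K) with all aᵢ > 1, the mode has j-th component (aⱼ − 1)/(Σaᵢ − K).
Here Σaᵢ = 87 and K = 5, so p_E = (18 − 1)/(87 − 5) = 17/82 ≈ 0.207.

MAP estimate of p_E = 0.207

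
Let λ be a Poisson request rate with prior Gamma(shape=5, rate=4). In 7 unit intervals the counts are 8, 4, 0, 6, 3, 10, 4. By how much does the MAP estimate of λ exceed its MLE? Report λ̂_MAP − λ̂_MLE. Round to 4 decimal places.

Σxᵢ = 35. Posterior is Gamma(40, 11); MAP = (40−1)/11 = 39/11 ≈ 3.54545.
MLE = x̄ = 35/7 ≈ 5.00000.
Difference = 39/11 − 35/7 = -16/11 ≈ -1.4545.

MAP − MLE = -1.4545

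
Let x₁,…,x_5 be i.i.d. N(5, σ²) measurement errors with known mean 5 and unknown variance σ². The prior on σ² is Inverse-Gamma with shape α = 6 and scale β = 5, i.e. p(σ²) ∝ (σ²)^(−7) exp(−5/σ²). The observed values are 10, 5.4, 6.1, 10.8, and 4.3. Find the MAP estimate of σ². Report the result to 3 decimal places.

Sum of squared deviations about the known mean: SS = (10−5)² + (5.4−5)² + (6.1−5)² + (10.8−5)² + (4.3−5)² = 60.5.
The Normal likelihood contributes (σ²)^(−n/2) exp(−SS/(2σ²)), so the posterior is Inverse-Gamma(α + n/2, β + SS/2) = Inverse-Gamma(8.5, 35.25).
The mode of Inverse-Gamma(a, b) is b/(a+1) = 35.25/9.5 ≈ 3.711.

σ̂²_MAP = 3.711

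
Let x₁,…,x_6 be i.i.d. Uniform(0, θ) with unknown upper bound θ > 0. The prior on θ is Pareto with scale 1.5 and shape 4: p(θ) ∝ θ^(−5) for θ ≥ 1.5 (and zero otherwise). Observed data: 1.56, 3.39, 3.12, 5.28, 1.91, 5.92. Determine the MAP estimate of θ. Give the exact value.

The Uniform(0, θ) likelihood is θ^(−n) for θ ≥ max(xᵢ), zero otherwise. Here max(xᵢ) = 5.92.
Posterior ∝ θ^(−5) · θ^(−6) = θ^(−11) on θ ≥ max(1.5, 5.92) = 5.92.
This density is strictly decreasing in θ, so the posterior mode lies at the lower boundary of the support.

θ̂_MAP = 5.92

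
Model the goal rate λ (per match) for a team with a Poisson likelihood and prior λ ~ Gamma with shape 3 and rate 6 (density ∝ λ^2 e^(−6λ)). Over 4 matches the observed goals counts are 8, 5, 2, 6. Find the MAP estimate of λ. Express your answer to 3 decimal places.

λ̂_MAP = 2.300

Σxᵢ = 8+5+2+6 = 21, with n = 4.
Posterior ∝ λ^2e^(−6λ) · λ^21e^(−4λ) = λ^23e^(−10λ), i.e. Gamma(shape=24, rate=10).
The mode of a Gamma(a, b) with a ≥ 1 (shape–rate) is (a−1)/b = 23/10 ≈ 2.300.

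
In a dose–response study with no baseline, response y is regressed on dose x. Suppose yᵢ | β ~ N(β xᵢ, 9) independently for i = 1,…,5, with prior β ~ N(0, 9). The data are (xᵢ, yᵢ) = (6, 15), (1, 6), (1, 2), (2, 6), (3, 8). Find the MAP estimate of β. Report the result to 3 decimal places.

log p(β | y) = −Σ(yᵢ − βxᵢ)²/(2·9) − β²/(2·9) + const.
Setting the derivative to zero: Σxᵢ(yᵢ − βxᵢ)/9 − β/9 = 0, so β = Σxᵢyᵢ / (Σxᵢ² + σ²/τ²).
Σxᵢyᵢ = 6·15 + 1·6 + 1·2 + 2·6 + 3·8 = 134; Σxᵢ² = 51; σ²/τ² = 1.
β̂_MAP = 134 / (51 + 1) = 134/52 ≈ 2.577.

β̂_MAP = 2.577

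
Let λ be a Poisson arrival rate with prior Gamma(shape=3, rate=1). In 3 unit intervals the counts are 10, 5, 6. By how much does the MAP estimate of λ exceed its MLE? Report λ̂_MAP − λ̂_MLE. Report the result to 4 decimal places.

MAP − MLE = -1.2500

Σxᵢ = 21. Posterior is Gamma(24, 4); MAP = (24−1)/4 = 23/4 ≈ 5.75000.
MLE = x̄ = 21/3 ≈ 7.00000.
Difference = 23/4 − 21/3 = -5/4 ≈ -1.2500.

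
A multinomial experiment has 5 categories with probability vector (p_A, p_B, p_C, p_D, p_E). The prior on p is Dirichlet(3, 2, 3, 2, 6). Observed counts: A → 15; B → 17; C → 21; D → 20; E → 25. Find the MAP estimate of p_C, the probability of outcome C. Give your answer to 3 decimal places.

MAP estimate of p_C = 0.211

The posterior is Dirichlet(αᵢ + nᵢ) = Dirichlet(18, 19, 24, 22, 31).
For a Dirichlet(a₁,…,a_K) with all aᵢ > 1, the mode has j-th component (aⱼ − 1)/(Σaᵢ − K).
Here Σaᵢ = 114 and K = 5, so p_C = (24 − 1)/(114 − 5) = 23/109 ≈ 0.211.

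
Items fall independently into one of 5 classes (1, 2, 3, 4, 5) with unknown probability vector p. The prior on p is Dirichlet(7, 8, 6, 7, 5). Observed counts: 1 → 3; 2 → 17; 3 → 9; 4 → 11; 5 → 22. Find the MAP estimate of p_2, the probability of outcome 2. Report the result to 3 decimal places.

MAP estimate: 0.267

The posterior is Dirichlet(αᵢ + nᵢ) = Dirichlet(10, 25, 15, 18, 27).
For a Dirichlet(a₁,…,a_K) with all aᵢ > 1, the mode has j-th component (aⱼ − 1)/(Σaᵢ − K).
Here Σaᵢ = 95 and K = 5, so p_2 = (25 − 1)/(95 − 5) = 24/90 ≈ 0.267.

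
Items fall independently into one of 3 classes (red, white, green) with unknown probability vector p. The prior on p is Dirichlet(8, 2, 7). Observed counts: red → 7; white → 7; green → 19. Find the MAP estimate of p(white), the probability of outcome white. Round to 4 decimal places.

MAP estimate of p(white) = 0.1702

The posterior is Dirichlet(αᵢ + nᵢ) = Dirichlet(15, 9, 26).
For a Dirichlet(a₁,…,a_K) with all aᵢ > 1, the mode has j-th component (aⱼ − 1)/(Σaᵢ − K).
Here Σaᵢ = 50 and K = 3, so p(white) = (9 − 1)/(50 − 3) = 8/47 ≈ 0.1702.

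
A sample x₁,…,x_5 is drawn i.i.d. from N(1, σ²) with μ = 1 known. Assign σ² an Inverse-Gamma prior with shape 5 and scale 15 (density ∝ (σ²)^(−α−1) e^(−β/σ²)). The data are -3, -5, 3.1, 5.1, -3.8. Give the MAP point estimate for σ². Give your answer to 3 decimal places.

Sum of squared deviations about the known mean: SS = (-3−1)² + (-5−1)² + (3.1−1)² + (5.1−1)² + (-3.8−1)² = 96.26.
The Normal likelihood contributes (σ²)^(−n/2) exp(−SS/(2σ²)), so the posterior is Inverse-Gamma(α + n/2, β + SS/2) = Inverse-Gamma(7.5, 63.13).
The mode of Inverse-Gamma(a, b) is b/(a+1) = 63.13/8.5 ≈ 7.427.

σ̂²_MAP = 7.427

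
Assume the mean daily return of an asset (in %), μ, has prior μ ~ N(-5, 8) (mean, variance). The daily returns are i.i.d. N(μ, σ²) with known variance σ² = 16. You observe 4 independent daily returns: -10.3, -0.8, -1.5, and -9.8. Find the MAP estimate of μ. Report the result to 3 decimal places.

μ̂_MAP = -5.400

n = 4; x̄ = ((-10.3) + (-0.8) + (-1.5) + (-9.8))/4 = -22.4/4 = -5.6.
For a Normal prior and Normal likelihood with known variance, the posterior is Normal; its mode equals its mean, the precision-weighted average.
Prior precision 1/σ₀² = 1/8 = 0.125; data precision n/σ² = 4/16 = 0.25.
μ̂ = (0.125·(-5) + 0.25·(-5.6)) / (0.125 + 0.25) = (-2.025)/0.375 = -5.400.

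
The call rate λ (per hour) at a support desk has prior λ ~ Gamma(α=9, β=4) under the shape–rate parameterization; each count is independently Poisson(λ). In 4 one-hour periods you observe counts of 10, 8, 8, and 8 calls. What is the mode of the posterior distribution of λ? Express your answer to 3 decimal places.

λ̂_MAP = 5.250

Σxᵢ = 10+8+8+8 = 34, with n = 4.
Posterior ∝ λ^8e^(−4λ) · λ^34e^(−4λ) = λ^42e^(−8λ), i.e. Gamma(shape=43, rate=8).
The mode of a Gamma(a, b) with a ≥ 1 (shape–rate) is (a−1)/b = 42/8 ≈ 5.250.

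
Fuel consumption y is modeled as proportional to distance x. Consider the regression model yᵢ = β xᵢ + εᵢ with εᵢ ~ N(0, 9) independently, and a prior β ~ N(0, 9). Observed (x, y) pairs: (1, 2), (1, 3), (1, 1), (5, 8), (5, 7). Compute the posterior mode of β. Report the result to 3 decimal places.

log p(β | y) = −Σ(yᵢ − βxᵢ)²/(2·9) − β²/(2·9) + const.
Setting the derivative to zero: Σxᵢ(yᵢ − βxᵢ)/9 − β/9 = 0, so β = Σxᵢyᵢ / (Σxᵢ² + σ²/τ²).
Σxᵢyᵢ = 1·2 + 1·3 + 1·1 + 5·8 + 5·7 = 81; Σxᵢ² = 53; σ²/τ² = 1.
β̂_MAP = 81 / (53 + 1) = 81/54 ≈ 1.500.

β̂_MAP = 1.500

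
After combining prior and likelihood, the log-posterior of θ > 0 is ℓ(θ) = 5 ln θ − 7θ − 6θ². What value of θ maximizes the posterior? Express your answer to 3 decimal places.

θ̂_MAP = 0.417

ℓ'(θ) = 5/θ − 7 − 12θ. Setting this to zero and multiplying by θ: 12θ² + 7θ − 5 = 0.
θ = (−7 + √(7² + 4·12·5)) / (2·12) = (−7 + √289) / 24 = (−7 + 17)/24 = 5/12.
ℓ''(θ) = −5/θ² − 12 < 0, confirming a maximum.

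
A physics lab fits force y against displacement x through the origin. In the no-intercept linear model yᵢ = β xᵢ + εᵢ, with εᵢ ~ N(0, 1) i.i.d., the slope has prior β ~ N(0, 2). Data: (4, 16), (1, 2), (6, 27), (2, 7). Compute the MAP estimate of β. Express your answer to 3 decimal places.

log p(β | y) = −Σ(yᵢ − βxᵢ)²/(2·1) − β²/(2·2) + const.
Setting the derivative to zero: Σxᵢ(yᵢ − βxᵢ)/1 − β/2 = 0, so β = Σxᵢyᵢ / (Σxᵢ² + σ²/τ²).
Σxᵢyᵢ = 4·16 + 1·2 + 6·27 + 2·7 = 242; Σxᵢ² = 57; σ²/τ² = 0.5.
β̂_MAP = 242 / (57 + 0.5) = 242/57.5 ≈ 4.209.

β̂_MAP = 4.209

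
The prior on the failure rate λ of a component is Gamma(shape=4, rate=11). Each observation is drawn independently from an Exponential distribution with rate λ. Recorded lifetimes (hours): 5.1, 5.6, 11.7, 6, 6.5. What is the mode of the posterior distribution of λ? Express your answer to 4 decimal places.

The Exponential(rate=λ) likelihood is ∝ λ^n e^(−λΣtᵢ). Here n = 5 and Σtᵢ = 5.1 + 5.6 + 11.7 + 6 + 6.5 = 34.9.
Posterior ∝ λ^3e^(−11λ) · λ^5e^(−34.9λ) = λ^8e^(−45.9λ), i.e. Gamma(9, 45.9).
Mode = (a−1)/b = 8/45.9 ≈ 0.1743.

λ̂_MAP = 0.1743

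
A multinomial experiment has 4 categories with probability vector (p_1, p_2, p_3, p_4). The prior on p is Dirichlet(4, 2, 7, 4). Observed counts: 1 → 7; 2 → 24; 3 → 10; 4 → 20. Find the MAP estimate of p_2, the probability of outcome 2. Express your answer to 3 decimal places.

The posterior is Dirichlet(αᵢ + nᵢ) = Dirichlet(11, 26, 17, 24).
For a Dirichlet(a₁,…,a_K) with all aᵢ > 1, the mode has j-th component (aⱼ − 1)/(Σaᵢ − K).
Here Σaᵢ = 78 and K = 4, so p_2 = (26 − 1)/(78 − 4) = 25/74 ≈ 0.338.

MAP estimate: 0.338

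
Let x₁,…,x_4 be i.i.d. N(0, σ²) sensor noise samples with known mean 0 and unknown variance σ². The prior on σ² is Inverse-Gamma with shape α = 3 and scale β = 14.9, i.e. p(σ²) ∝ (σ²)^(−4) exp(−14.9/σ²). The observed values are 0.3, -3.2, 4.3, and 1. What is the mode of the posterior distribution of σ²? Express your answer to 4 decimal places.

σ̂²_MAP = 4.9683

Sum of squared deviations about the known mean: SS = (0.3−0)² + (-3.2−0)² + (4.3−0)² + (1−0)² = 29.82.
The Normal likelihood contributes (σ²)^(−n/2) exp(−SS/(2σ²)), so the posterior is Inverse-Gamma(α + n/2, β + SS/2) = Inverse-Gamma(5, 29.81).
The mode of Inverse-Gamma(a, b) is b/(a+1) = 29.81/6 ≈ 4.9683.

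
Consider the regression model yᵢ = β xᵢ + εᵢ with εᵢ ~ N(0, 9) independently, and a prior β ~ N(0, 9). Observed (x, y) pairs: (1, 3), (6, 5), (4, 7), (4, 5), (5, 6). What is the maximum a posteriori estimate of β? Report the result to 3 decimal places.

log p(β | y) = −Σ(yᵢ − βxᵢ)²/(2·9) − β²/(2·9) + const.
Setting the derivative to zero: Σxᵢ(yᵢ − βxᵢ)/9 − β/9 = 0, so β = Σxᵢyᵢ / (Σxᵢ² + σ²/τ²).
Σxᵢyᵢ = 1·3 + 6·5 + 4·7 + 4·5 + 5·6 = 111; Σxᵢ² = 94; σ²/τ² = 1.
β̂_MAP = 111 / (94 + 1) = 111/95 ≈ 1.168.

β̂_MAP = 1.168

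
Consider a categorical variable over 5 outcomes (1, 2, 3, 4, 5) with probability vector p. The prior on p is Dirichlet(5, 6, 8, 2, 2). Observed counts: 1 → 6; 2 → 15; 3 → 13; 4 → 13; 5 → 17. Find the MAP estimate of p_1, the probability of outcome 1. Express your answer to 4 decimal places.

The posterior is Dirichlet(αᵢ + nᵢ) = Dirichlet(11, 21, 21, 15, 19).
For a Dirichlet(a₁,…,a_K) with all aᵢ > 1, the mode has j-th component (aⱼ − 1)/(Σaᵢ − K).
Here Σaᵢ = 87 and K = 5, so p_1 = (11 − 1)/(87 − 5) = 10/82 ≈ 0.1220.

MAP estimate: 0.1220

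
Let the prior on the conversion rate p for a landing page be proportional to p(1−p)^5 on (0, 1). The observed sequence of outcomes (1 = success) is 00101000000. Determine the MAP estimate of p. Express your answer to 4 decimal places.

The prior density ∝ p(1−p)^5 is the kernel of Beta(2, 6).
Data: 2 successes in 11 trials (from the sequence). The binomial likelihood contributes p^2(1−p)^9, so the posterior is Beta(2+2, 6+9) = Beta(4, 15).
For Beta(a, b) with a, b > 1 the mode is (a−1)/(a+b−2) = 3/17 ≈ 0.1765.

p̂_MAP = 0.1765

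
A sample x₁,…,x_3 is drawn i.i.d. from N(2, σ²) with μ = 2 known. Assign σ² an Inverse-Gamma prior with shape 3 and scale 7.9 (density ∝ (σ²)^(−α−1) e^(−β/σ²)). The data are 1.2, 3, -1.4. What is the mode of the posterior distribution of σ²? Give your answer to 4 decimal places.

Sum of squared deviations about the known mean: SS = (1.2−2)² + (3−2)² + (-1.4−2)² = 13.2.
The Normal likelihood contributes (σ²)^(−n/2) exp(−SS/(2σ²)), so the posterior is Inverse-Gamma(α + n/2, β + SS/2) = Inverse-Gamma(4.5, 14.5).
The mode of Inverse-Gamma(a, b) is b/(a+1) = 14.5/5.5 ≈ 2.6364.

σ̂²_MAP = 2.6364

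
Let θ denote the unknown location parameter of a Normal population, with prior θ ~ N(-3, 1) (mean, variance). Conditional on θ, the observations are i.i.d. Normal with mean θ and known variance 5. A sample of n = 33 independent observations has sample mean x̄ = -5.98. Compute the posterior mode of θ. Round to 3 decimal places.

n = 33, x̄ = -5.98.
For a Normal prior and Normal likelihood with known variance, the posterior is Normal; its mode equals its mean, the precision-weighted average.
Prior precision 1/σ₀² = 1/1 = 1; data precision n/σ² = 33/5 = 6.6.
θ̂ = (1·(-3) + 6.6·(-5.98)) / (1 + 6.6) = (-42.468)/7.6 = -10617/1900 ≈ -5.588.

θ̂_MAP = -5.588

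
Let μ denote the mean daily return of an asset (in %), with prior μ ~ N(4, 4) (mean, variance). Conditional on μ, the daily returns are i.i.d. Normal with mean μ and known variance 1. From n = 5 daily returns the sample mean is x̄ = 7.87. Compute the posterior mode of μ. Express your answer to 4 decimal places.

μ̂_MAP = 7.6857

n = 5, x̄ = 7.87.
For a Normal prior and Normal likelihood with known variance, the posterior is Normal; its mode equals its mean, the precision-weighted average.
Prior precision 1/σ₀² = 1/4 = 0.25; data precision n/σ² = 5/1 = 5.
μ̂ = (0.25·4 + 5·7.87) / (0.25 + 5) = 40.35/5.25 = 269/35 ≈ 7.6857.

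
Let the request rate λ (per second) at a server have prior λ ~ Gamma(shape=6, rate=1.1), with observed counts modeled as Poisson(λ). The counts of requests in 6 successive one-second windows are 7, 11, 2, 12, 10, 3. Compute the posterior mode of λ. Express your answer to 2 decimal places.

Σxᵢ = 7+11+2+12+10+3 = 45, with n = 6.
Posterior ∝ λ^5e^(−1.1λ) · λ^45e^(−6λ) = λ^50e^(−7.1λ), i.e. Gamma(shape=51, rate=7.1).
The mode of a Gamma(a, b) with a ≥ 1 (shape–rate) is (a−1)/b = 50/7.1 ≈ 7.04.

λ̂_MAP = 7.04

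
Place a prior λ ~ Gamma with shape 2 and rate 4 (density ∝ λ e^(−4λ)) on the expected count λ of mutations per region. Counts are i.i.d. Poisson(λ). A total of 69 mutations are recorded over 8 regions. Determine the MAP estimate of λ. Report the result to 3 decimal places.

Σxᵢ = 69, n = 8.
Posterior ∝ λe^(−4λ) · λ^69e^(−8λ) = λ^70e^(−12λ), i.e. Gamma(shape=71, rate=12).
The mode of a Gamma(a, b) with a ≥ 1 (shape–rate) is (a−1)/b = 70/12 ≈ 5.833.

λ̂_MAP = 5.833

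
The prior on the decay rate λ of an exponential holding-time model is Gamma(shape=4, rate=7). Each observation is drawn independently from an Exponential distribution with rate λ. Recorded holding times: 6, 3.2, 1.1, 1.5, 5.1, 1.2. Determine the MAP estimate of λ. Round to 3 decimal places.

λ̂_MAP = 0.359

The Exponential(rate=λ) likelihood is ∝ λ^n e^(−λΣtᵢ). Here n = 6 and Σtᵢ = 6 + 3.2 + 1.1 + 1.5 + 5.1 + 1.2 = 18.1.
Posterior ∝ λ^3e^(−7λ) · λ^6e^(−18.1λ) = λ^9e^(−25.1λ), i.e. Gamma(10, 25.1).
Mode = (a−1)/b = 9/25.1 ≈ 0.359.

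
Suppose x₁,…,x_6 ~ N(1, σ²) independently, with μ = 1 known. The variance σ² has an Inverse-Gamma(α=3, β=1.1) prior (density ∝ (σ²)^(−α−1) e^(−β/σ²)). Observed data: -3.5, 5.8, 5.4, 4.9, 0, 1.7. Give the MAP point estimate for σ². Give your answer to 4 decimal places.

σ̂²_MAP = 5.8250

Sum of squared deviations about the known mean: SS = (-3.5−1)² + (5.8−1)² + (5.4−1)² + (4.9−1)² + (0−1)² + (1.7−1)² = 79.35.
The Normal likelihood contributes (σ²)^(−n/2) exp(−SS/(2σ²)), so the posterior is Inverse-Gamma(α + n/2, β + SS/2) = Inverse-Gamma(6, 40.775).
The mode of Inverse-Gamma(a, b) is b/(a+1) = 40.775/7 ≈ 5.8250.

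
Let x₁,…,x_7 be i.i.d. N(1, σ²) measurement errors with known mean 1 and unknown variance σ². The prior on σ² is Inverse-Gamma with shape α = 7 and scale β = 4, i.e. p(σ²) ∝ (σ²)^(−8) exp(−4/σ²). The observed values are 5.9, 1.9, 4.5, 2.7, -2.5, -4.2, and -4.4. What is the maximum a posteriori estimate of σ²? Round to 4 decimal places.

σ̂²_MAP = 5.0613

Sum of squared deviations about the known mean: SS = (5.9−1)² + (1.9−1)² + (4.5−1)² + (2.7−1)² + (-2.5−1)² + (-4.2−1)² + (-4.4−1)² = 108.41.
The Normal likelihood contributes (σ²)^(−n/2) exp(−SS/(2σ²)), so the posterior is Inverse-Gamma(α + n/2, β + SS/2) = Inverse-Gamma(10.5, 58.205).
The mode of Inverse-Gamma(a, b) is b/(a+1) = 58.205/11.5 ≈ 5.0613.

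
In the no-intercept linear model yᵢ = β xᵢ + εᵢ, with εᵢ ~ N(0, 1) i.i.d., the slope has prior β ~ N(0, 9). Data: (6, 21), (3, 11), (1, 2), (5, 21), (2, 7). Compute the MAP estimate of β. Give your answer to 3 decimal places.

β̂_MAP = 3.728

log p(β | y) = −Σ(yᵢ − βxᵢ)²/(2·1) − β²/(2·9) + const.
Setting the derivative to zero: Σxᵢ(yᵢ − βxᵢ)/1 − β/9 = 0, so β = Σxᵢyᵢ / (Σxᵢ² + σ²/τ²).
Σxᵢyᵢ = 6·21 + 3·11 + 1·2 + 5·21 + 2·7 = 280; Σxᵢ² = 75; σ²/τ² = 1/9.
β̂_MAP = 280 / (75 + 1/9) = 280/(676/9) = 630/169 ≈ 3.728.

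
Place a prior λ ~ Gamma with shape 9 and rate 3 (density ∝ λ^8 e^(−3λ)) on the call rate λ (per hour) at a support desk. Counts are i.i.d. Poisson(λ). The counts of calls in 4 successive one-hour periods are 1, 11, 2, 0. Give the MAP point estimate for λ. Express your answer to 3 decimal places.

λ̂_MAP = 3.143

Σxᵢ = 1+11+2+0 = 14, with n = 4.
Posterior ∝ λ^8e^(−3λ) · λ^14e^(−4λ) = λ^22e^(−7λ), i.e. Gamma(shape=23, rate=7).
The mode of a Gamma(a, b) with a ≥ 1 (shape–rate) is (a−1)/b = 22/7 ≈ 3.143.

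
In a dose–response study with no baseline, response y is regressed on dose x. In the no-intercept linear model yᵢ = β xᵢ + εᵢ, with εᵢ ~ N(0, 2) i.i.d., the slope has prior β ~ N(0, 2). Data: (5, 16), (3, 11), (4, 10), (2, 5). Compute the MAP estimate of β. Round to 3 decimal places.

β̂_MAP = 2.964

log p(β | y) = −Σ(yᵢ − βxᵢ)²/(2·2) − β²/(2·2) + const.
Setting the derivative to zero: Σxᵢ(yᵢ − βxᵢ)/2 − β/2 = 0, so β = Σxᵢyᵢ / (Σxᵢ² + σ²/τ²).
Σxᵢyᵢ = 5·16 + 3·11 + 4·10 + 2·5 = 163; Σxᵢ² = 54; σ²/τ² = 1.
β̂_MAP = 163 / (54 + 1) = 163/55 ≈ 2.964.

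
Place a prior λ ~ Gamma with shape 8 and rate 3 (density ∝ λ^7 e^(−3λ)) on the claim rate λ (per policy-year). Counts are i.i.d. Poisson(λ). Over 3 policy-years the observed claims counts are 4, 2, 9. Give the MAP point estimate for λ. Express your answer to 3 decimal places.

λ̂_MAP = 3.667

Σxᵢ = 4+2+9 = 15, with n = 3.
Posterior ∝ λ^7e^(−3λ) · λ^15e^(−3λ) = λ^22e^(−6λ), i.e. Gamma(shape=23, rate=6).
The mode of a Gamma(a, b) with a ≥ 1 (shape–rate) is (a−1)/b = 22/6 ≈ 3.667.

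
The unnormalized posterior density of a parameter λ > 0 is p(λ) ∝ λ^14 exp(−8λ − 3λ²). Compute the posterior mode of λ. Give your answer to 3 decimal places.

λ̂_MAP = 1.000

ℓ'(λ) = 14/λ − 8 − 6λ. Setting this to zero and multiplying by λ: 6λ² + 8λ − 14 = 0.
λ = (−8 + √(8² + 4·6·14)) / (2·6) = (−8 + √400) / 12 = (−8 + 20)/12 = 1.
ℓ''(λ) = −14/λ² − 6 < 0, confirming a maximum.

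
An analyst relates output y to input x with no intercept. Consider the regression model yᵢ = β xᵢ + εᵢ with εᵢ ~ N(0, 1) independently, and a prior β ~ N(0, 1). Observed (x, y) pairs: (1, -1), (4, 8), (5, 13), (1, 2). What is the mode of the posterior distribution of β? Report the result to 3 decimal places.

log p(β | y) = −Σ(yᵢ − βxᵢ)²/(2·1) − β²/(2·1) + const.
Setting the derivative to zero: Σxᵢ(yᵢ − βxᵢ)/1 − β/1 = 0, so β = Σxᵢyᵢ / (Σxᵢ² + σ²/τ²).
Σxᵢyᵢ = 1·(-1) + 4·8 + 5·13 + 1·2 = 98; Σxᵢ² = 43; σ²/τ² = 1.
β̂_MAP = 98 / (43 + 1) = 98/44 ≈ 2.227.

β̂_MAP = 2.227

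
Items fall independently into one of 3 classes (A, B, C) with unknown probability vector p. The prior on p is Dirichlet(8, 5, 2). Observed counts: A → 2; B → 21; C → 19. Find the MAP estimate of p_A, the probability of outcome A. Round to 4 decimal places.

MAP estimate of p_A = 0.1667

The posterior is Dirichlet(αᵢ + nᵢ) = Dirichlet(10, 26, 21).
For a Dirichlet(a₁,…,a_K) with all aᵢ > 1, the mode has j-th component (aⱼ − 1)/(Σaᵢ − K).
Here Σaᵢ = 57 and K = 3, so p_A = (10 − 1)/(57 − 3) = 9/54 ≈ 0.1667.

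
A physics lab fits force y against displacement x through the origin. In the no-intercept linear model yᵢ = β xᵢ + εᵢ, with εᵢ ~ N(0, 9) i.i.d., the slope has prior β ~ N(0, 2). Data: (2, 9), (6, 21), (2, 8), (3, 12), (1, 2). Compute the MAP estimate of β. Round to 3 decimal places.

β̂_MAP = 3.385

log p(β | y) = −Σ(yᵢ − βxᵢ)²/(2·9) − β²/(2·2) + const.
Setting the derivative to zero: Σxᵢ(yᵢ − βxᵢ)/9 − β/2 = 0, so β = Σxᵢyᵢ / (Σxᵢ² + σ²/τ²).
Σxᵢyᵢ = 2·9 + 6·21 + 2·8 + 3·12 + 1·2 = 198; Σxᵢ² = 54; σ²/τ² = 4.5.
β̂_MAP = 198 / (54 + 4.5) = 198/58.5 ≈ 3.385.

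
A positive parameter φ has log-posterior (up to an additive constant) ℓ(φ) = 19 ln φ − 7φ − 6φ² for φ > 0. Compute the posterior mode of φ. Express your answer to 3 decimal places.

ℓ'(φ) = 19/φ − 7 − 12φ. Setting this to zero and multiplying by φ: 12φ² + 7φ − 19 = 0.
φ = (−7 + √(7² + 4·12·19)) / (2·12) = (−7 + √961) / 24 = (−7 + 31)/24 = 1.
ℓ''(φ) = −19/φ² − 12 < 0, confirming a maximum.

φ̂_MAP = 1.000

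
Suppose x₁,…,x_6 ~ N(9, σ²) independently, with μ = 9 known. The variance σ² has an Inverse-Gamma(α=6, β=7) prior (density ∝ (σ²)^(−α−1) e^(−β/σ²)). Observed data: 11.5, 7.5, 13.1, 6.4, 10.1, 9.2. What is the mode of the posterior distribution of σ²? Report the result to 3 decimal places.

Sum of squared deviations about the known mean: SS = (11.5−9)² + (7.5−9)² + (13.1−9)² + (6.4−9)² + (10.1−9)² + (9.2−9)² = 33.32.
The Normal likelihood contributes (σ²)^(−n/2) exp(−SS/(2σ²)), so the posterior is Inverse-Gamma(α + n/2, β + SS/2) = Inverse-Gamma(9, 23.66).
The mode of Inverse-Gamma(a, b) is b/(a+1) = 23.66/10 ≈ 2.366.

σ̂²_MAP = 2.366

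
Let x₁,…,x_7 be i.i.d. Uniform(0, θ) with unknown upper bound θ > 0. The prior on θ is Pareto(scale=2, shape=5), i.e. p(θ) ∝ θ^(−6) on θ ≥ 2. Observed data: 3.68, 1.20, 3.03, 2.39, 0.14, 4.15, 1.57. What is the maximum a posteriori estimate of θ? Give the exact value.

θ̂_MAP = 4.15

The Uniform(0, θ) likelihood is θ^(−n) for θ ≥ max(xᵢ), zero otherwise. Here max(xᵢ) = 4.15.
Posterior ∝ θ^(−6) · θ^(−7) = θ^(−13) on θ ≥ max(2, 4.15) = 4.15.
This density is strictly decreasing in θ, so the posterior mode lies at the lower boundary of the support.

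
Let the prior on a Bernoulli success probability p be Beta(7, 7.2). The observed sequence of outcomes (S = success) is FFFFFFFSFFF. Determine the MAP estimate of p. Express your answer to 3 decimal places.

Prior: Beta(7, 7.2).
Data: 1 success in 11 trials (from the sequence). The binomial likelihood contributes p(1−p)^10, so the posterior is Beta(7+1, 7.2+10) = Beta(8, 17.2).
For Beta(a, b) with a, b > 1 the mode is (a−1)/(a+b−2) = 7/23.2 ≈ 0.302.

p̂_MAP = 0.302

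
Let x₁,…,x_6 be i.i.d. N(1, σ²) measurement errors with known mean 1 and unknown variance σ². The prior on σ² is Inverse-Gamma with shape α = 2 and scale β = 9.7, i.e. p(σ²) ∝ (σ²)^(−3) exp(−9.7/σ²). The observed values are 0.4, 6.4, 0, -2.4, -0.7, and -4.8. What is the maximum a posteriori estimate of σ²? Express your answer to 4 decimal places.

Sum of squared deviations about the known mean: SS = (0.4−1)² + (6.4−1)² + (0−1)² + (-2.4−1)² + (-0.7−1)² + (-4.8−1)² = 78.61.
The Normal likelihood contributes (σ²)^(−n/2) exp(−SS/(2σ²)), so the posterior is Inverse-Gamma(α + n/2, β + SS/2) = Inverse-Gamma(5, 49.005).
The mode of Inverse-Gamma(a, b) is b/(a+1) = 49.005/6 ≈ 8.1675.

σ̂²_MAP = 8.1675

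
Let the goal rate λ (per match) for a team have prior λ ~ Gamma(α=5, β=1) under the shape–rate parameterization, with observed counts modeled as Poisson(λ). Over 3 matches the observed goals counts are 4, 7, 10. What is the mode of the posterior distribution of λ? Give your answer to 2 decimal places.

Σxᵢ = 4+7+10 = 21, with n = 3.
Posterior ∝ λ^4e^(−1λ) · λ^21e^(−3λ) = λ^25e^(−4λ), i.e. Gamma(shape=26, rate=4).
The mode of a Gamma(a, b) with a ≥ 1 (shape–rate) is (a−1)/b = 25/4 ≈ 6.25.

λ̂_MAP = 6.25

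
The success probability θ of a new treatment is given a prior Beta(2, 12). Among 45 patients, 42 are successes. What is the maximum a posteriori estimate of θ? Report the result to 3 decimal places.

θ̂_MAP = 0.754

Prior: Beta(2, 12).
Data: 42 successes in 45 trials. The binomial likelihood contributes θ^42(1−θ)^3, so the posterior is Beta(2+42, 12+3) = Beta(44, 15).
For Beta(a, b) with a, b > 1 the mode is (a−1)/(a+b−2) = 43/57 ≈ 0.754.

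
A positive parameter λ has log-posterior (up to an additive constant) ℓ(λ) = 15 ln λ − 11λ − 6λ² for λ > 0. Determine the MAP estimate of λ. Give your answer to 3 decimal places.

λ̂_MAP = 0.750

ℓ'(λ) = 15/λ − 11 − 12λ. Setting this to zero and multiplying by λ: 12λ² + 11λ − 15 = 0.
λ = (−11 + √(11² + 4·12·15)) / (2·12) = (−11 + √841) / 24 = (−11 + 29)/24 = 3/4.
ℓ''(λ) = −15/λ² − 12 < 0, confirming a maximum.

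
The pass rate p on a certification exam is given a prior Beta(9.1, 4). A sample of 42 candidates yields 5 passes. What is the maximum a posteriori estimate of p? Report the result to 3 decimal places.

p̂_MAP = 0.247

Prior: Beta(9.1, 4).
Data: 5 successes in 42 trials. The binomial likelihood contributes p^5(1−p)^37, so the posterior is Beta(9.1+5, 4+37) = Beta(14.1, 41).
For Beta(a, b) with a, b > 1 the mode is (a−1)/(a+b−2) = 13.1/53.1 ≈ 0.247.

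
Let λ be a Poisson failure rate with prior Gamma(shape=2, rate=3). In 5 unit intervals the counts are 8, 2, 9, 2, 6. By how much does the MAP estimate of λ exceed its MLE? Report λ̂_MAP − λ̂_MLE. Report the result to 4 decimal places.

Σxᵢ = 27. Posterior is Gamma(29, 8); MAP = (29−1)/8 = 28/8 ≈ 3.50000.
MLE = x̄ = 27/5 ≈ 5.40000.
Difference = 28/8 − 27/5 = -19/10 ≈ -1.9000.

MAP − MLE = -1.9000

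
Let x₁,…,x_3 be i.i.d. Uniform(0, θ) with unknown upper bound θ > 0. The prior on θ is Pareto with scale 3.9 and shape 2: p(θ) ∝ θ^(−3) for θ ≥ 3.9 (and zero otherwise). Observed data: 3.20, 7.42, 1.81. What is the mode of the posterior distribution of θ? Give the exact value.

θ̂_MAP = 7.42

The Uniform(0, θ) likelihood is θ^(−n) for θ ≥ max(xᵢ), zero otherwise. Here max(xᵢ) = 7.42.
Posterior ∝ θ^(−3) · θ^(−3) = θ^(−6) on θ ≥ max(3.9, 7.42) = 7.42.
This density is strictly decreasing in θ, so the posterior mode lies at the lower boundary of the support.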